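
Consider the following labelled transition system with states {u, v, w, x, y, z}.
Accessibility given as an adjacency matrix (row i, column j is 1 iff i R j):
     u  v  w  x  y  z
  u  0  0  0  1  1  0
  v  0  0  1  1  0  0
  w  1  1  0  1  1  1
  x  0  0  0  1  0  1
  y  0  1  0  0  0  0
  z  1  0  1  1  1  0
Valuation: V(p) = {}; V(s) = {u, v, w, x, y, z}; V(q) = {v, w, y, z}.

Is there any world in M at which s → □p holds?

Let φ = s → □p. Evaluate φ at each world:
  u (successors {x, y}): φ is false.
  v (successors {w, x}): φ is false.
  w (successors {u, v, x, y, z}): φ is false.
  x (successors {x, z}): φ is false.
  y (successors {v}): φ is false.
  z (successors {u, w, x, y}): φ is false.
For instance, at v:
  At v: s is true, □p is false, so s → □p is false.
    At v: □p requires p at every successor {w, x}.
      p fails at w, so □p is false at v.

No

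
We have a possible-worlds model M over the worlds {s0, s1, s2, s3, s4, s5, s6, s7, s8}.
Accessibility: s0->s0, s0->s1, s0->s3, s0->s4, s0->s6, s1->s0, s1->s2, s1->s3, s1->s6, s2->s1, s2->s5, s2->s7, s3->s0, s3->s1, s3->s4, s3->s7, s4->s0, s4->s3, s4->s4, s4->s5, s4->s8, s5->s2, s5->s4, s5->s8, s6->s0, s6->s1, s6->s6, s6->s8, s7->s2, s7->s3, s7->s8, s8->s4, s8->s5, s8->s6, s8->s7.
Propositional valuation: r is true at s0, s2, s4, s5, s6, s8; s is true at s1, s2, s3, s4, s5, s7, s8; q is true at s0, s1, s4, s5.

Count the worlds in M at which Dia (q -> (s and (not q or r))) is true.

9

Let φ = Dia (q -> (s and (not q or r))). Evaluate φ at each world:
  s0 (successors {s0, s1, s3, s4, s6}): φ is true.
  s1 (successors {s0, s2, s3, s6}): φ is true.
  s2 (successors {s1, s5, s7}): φ is true.
  s3 (successors {s0, s1, s4, s7}): φ is true.
  s4 (successors {s0, s3, s4, s5, s8}): φ is true.
  s5 (successors {s2, s4, s8}): φ is true.
  s6 (successors {s0, s1, s6, s8}): φ is true.
  s7 (successors {s2, s3, s8}): φ is true.
  s8 (successors {s4, s5, s6, s7}): φ is true.
For instance, at s6:
  At s6: Dia (q -> (s and (not q or r))) requires q -> (s and (not q or r)) at some successor in {s0, s1, s6, s8}.
    q -> (s and (not q or r)) holds at s6, so Dia (q -> (s and (not q or r))) is true at s6.
Satisfying worlds: {s0, s1, s2, s3, s4, s5, s6, s7, s8}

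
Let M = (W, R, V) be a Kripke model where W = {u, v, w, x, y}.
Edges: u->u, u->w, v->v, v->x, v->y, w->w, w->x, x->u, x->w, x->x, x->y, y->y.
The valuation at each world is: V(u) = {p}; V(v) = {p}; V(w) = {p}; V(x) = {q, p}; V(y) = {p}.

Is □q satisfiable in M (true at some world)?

No

Let φ = □q. Evaluate φ at each world:
  u (successors {u, w}): φ is false.
  v (successors {v, x, y}): φ is false.
  w (successors {w, x}): φ is false.
  x (successors {u, w, x, y}): φ is false.
  y (successors {y}): φ is false.
For instance, at v:
  At v: □q requires q at every successor {v, x, y}.
    q fails at v, so □q is false at v.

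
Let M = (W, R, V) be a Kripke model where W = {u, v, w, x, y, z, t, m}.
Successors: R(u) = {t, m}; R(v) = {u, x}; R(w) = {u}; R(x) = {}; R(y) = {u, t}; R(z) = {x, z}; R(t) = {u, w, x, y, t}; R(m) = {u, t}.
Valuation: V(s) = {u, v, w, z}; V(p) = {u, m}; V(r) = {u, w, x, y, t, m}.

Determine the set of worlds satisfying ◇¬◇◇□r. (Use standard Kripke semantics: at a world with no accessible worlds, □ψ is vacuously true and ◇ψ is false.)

v, z, t

Let φ = ◇¬◇◇□r. Evaluate φ at each world:
  u (successors {t, m}): φ is false.
  v (successors {u, x}): φ is true.
  w (successors {u}): φ is false.
  x (successors ∅): φ is false.
  y (successors {u, t}): φ is false.
  z (successors {x, z}): φ is true.
  t (successors {u, w, x, y, t}): φ is true.
  m (successors {u, t}): φ is false.
For instance, at m:
  At m: ◇¬◇◇□r requires ¬◇◇□r at some successor in {u, t}.
    At u: ¬◇◇□r is false.
    At t: ¬◇◇□r is false.
  So ◇¬◇◇□r is false at m.
Satisfying worlds: {v, z, t}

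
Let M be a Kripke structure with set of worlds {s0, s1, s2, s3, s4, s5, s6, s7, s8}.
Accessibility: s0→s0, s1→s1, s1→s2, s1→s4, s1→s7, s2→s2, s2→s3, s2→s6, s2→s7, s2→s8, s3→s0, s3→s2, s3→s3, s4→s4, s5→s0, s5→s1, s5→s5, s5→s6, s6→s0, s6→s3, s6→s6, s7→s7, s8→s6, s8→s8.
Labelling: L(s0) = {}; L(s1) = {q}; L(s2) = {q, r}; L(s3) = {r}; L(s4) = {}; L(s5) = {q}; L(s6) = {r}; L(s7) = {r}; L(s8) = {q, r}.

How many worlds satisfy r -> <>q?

7

Recall that <>ψ holds at a world iff ψ holds at some accessible world.
Let φ = r -> <>q. Evaluate φ at each world:
  s0 (successors {s0}): φ is true.
  s1 (successors {s1, s2, s4, s7}): φ is true.
  s2 (successors {s2, s3, s6, s7, s8}): φ is true.
  s3 (successors {s0, s2, s3}): φ is true.
  s4 (successors {s4}): φ is true.
  s5 (successors {s0, s1, s5, s6}): φ is true.
  s6 (successors {s0, s3, s6}): φ is false.
  s7 (successors {s7}): φ is false.
  s8 (successors {s6, s8}): φ is true.
For instance, at s1:
  At s1: r is false, <>q is true, so r -> <>q is true.
    At s1: <>q requires q at some successor in {s1, s2, s4, s7}.
      q holds at s1, so <>q is true at s1.
Satisfying worlds: {s0, s1, s2, s3, s4, s5, s8}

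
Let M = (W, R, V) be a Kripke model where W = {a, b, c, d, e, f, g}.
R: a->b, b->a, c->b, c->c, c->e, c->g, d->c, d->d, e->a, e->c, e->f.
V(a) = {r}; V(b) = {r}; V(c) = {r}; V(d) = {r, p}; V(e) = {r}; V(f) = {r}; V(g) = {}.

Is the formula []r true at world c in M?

At c: []r requires r at every successor {b, c, e, g}.
  r fails at g, so []r is false at c.

No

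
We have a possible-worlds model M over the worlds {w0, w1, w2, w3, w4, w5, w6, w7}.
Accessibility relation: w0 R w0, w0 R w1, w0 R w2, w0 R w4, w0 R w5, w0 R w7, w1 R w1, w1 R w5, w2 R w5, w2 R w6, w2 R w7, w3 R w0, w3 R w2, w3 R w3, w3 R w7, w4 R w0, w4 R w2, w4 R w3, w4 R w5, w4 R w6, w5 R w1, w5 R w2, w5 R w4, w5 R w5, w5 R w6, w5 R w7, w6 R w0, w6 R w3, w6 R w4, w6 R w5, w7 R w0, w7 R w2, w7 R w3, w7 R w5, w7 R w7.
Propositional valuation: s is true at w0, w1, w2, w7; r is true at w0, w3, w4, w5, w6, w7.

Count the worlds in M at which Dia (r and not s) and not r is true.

Let φ = Dia (r and not s) and not r. Evaluate φ at each world:
  w0 (successors {w0, w1, w2, w4, w5, w7}): φ is false.
  w1 (successors {w1, w5}): φ is true.
  w2 (successors {w5, w6, w7}): φ is true.
  w3 (successors {w0, w2, w3, w7}): φ is false.
  w4 (successors {w0, w2, w3, w5, w6}): φ is false.
  w5 (successors {w1, w2, w4, w5, w6, w7}): φ is false.
  w6 (successors {w0, w3, w4, w5}): φ is false.
  w7 (successors {w0, w2, w3, w5, w7}): φ is false.
For instance, at w3:
  At w3: Dia (r and not s) is true, not r is false, so Dia (r and not s) and not r is false.
    At w3: Dia (r and not s) requires r and not s at some successor in {w0, w2, w3, w7}.
      r and not s holds at w3, so Dia (r and not s) is true at w3.
Satisfying worlds: {w1, w2}

2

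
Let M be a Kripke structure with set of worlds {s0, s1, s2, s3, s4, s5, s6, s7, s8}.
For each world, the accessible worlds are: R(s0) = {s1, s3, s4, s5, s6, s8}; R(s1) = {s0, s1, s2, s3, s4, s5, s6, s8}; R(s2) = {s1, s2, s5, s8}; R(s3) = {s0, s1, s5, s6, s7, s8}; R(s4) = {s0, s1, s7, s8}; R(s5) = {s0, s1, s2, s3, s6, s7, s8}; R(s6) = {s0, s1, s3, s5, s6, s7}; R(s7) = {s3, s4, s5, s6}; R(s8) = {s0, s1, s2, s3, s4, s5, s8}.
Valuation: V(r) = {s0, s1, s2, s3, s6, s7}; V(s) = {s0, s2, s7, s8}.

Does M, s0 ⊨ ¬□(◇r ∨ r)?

No

Recall that □ψ holds at a world iff ψ holds at every accessible world, and ◇ψ holds iff ψ holds at some accessible world.
At s0: □(◇r ∨ r) is true, so ¬□(◇r ∨ r) is false.
  At s0: □(◇r ∨ r) requires ◇r ∨ r at every successor {s1, s3, s4, s5, s6, s8}.
    At s1: ◇r ∨ r is true.
    At s3: ◇r ∨ r is true.
    At s4: ◇r ∨ r is true.
    At s5: ◇r ∨ r is true.
    At s6: ◇r ∨ r is true.
    At s8: ◇r ∨ r is true.
  So □(◇r ∨ r) is true at s0.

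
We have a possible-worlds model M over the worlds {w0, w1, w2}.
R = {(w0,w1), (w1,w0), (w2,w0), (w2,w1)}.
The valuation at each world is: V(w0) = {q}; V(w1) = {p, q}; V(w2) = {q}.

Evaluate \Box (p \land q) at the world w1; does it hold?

Recall that \Box ψ holds at a world iff ψ holds at every accessible world, and \Diamond ψ holds iff ψ holds at some accessible world.
At w1: \Box (p \land q) requires p \land q at every successor {w0}.
  p \land q fails at w0, so \Box (p \land q) is false at w1.

No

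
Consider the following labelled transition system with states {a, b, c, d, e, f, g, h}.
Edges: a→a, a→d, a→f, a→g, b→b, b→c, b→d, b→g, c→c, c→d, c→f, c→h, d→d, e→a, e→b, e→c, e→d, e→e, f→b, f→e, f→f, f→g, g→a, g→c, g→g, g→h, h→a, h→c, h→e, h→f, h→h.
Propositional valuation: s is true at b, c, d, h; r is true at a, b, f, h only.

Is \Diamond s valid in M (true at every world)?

Recall that \Diamond ψ holds at a world iff ψ holds at some accessible world.
Let φ = \Diamond s. Evaluate φ at each world:
  a (successors {a, d, f, g}): φ is true.
  b (successors {b, c, d, g}): φ is true.
  c (successors {c, d, f, h}): φ is true.
  d (successors {d}): φ is true.
  e (successors {a, b, c, d, e}): φ is true.
  f (successors {b, e, f, g}): φ is true.
  g (successors {a, c, g, h}): φ is true.
  h (successors {a, c, e, f, h}): φ is true.
For instance, at c:
  At c: \Diamond s requires s at some successor in {c, d, f, h}.
    s holds at c, so \Diamond s is true at c.

Yes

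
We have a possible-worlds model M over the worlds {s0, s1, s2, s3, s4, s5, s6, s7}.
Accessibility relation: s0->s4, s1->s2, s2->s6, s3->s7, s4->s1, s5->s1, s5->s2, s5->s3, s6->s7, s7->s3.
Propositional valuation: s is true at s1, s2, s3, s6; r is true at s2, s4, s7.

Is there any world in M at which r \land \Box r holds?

Let φ = r \land \Box r. Evaluate φ at each world:
  s0 (successors {s4}): φ is false.
  s1 (successors {s2}): φ is false.
  s2 (successors {s6}): φ is false.
  s3 (successors {s7}): φ is false.
  s4 (successors {s1}): φ is false.
  s5 (successors {s1, s2, s3}): φ is false.
  s6 (successors {s7}): φ is false.
  s7 (successors {s3}): φ is false.
For instance, at s6:
  At s6: r is false, \Box r is true, so r \land \Box r is false.
    At s6: \Box r requires r at every successor {s7}.
      At s7: r is true.
    So \Box r is true at s6.

No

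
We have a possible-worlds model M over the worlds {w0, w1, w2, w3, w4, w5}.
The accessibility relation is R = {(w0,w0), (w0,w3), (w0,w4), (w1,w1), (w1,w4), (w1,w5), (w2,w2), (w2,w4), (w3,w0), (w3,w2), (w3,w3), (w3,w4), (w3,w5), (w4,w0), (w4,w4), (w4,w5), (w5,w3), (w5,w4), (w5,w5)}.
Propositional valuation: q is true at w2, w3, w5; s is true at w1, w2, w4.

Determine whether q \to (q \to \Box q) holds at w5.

No

Recall that \Box ψ holds at a world iff ψ holds at every accessible world, and \Diamond ψ holds iff ψ holds at some accessible world.
At w5: q is true, q \to \Box q is false, so q \to (q \to \Box q) is false.
  At w5: q is true, \Box q is false, so q \to \Box q is false.
    At w5: \Box q requires q at every successor {w3, w4, w5}.
      q fails at w4, so \Box q is false at w5.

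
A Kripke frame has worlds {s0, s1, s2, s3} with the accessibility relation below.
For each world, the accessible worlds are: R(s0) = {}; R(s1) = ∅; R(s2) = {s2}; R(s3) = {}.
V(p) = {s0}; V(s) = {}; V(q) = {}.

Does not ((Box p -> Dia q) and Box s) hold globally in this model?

Let φ = not ((Box p -> Dia q) and Box s). Evaluate φ at each world:
  s0 (successors ∅): φ is true.
  s1 (successors ∅): φ is true.
  s2 (successors {s2}): φ is true.
  s3 (successors ∅): φ is true.
For instance, at s2:
  At s2: (Box p -> Dia q) and Box s is false, so not ((Box p -> Dia q) and Box s) is true.
    At s2: Box p -> Dia q is true, Box s is false, so (Box p -> Dia q) and Box s is false.
      At s2: Box p is false, Dia q is false, so Box p -> Dia q is true.
      At s2: Box s requires s at every successor {s2}.
        s fails at s2, so Box s is false at s2.

Yes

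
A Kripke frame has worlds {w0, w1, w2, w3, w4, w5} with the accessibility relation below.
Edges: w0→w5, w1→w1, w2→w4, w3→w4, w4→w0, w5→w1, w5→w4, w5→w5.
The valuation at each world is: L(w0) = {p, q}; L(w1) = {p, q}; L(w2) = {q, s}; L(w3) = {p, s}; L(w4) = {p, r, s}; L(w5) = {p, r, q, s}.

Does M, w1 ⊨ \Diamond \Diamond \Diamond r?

No

At w1: \Diamond \Diamond \Diamond r requires \Diamond \Diamond r at some successor in {w1}.
  At w1: \Diamond \Diamond r is false.
So \Diamond \Diamond \Diamond r is false at w1.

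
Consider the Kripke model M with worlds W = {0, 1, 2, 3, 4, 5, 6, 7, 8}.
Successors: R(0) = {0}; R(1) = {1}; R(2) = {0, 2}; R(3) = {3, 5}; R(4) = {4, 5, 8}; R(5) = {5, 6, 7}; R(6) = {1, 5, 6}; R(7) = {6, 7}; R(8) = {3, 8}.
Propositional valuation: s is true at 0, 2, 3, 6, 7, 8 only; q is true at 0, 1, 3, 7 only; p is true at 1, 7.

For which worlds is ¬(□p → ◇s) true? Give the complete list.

Let φ = ¬(□p → ◇s). Evaluate φ at each world:
  0 (successors {0}): φ is false.
  1 (successors {1}): φ is true.
  2 (successors {0, 2}): φ is false.
  3 (successors {3, 5}): φ is false.
  4 (successors {4, 5, 8}): φ is false.
  5 (successors {5, 6, 7}): φ is false.
  6 (successors {1, 5, 6}): φ is false.
  7 (successors {6, 7}): φ is false.
  8 (successors {3, 8}): φ is false.
For instance, at 8:
  At 8: □p → ◇s is true, so ¬(□p → ◇s) is false.
    At 8: □p is false, ◇s is true, so □p → ◇s is true.
      At 8: □p requires p at every successor {3, 8}.
        p fails at 3, so □p is false at 8.
      At 8: ◇s requires s at some successor in {3, 8}.
        s holds at 3, so ◇s is true at 8.
Satisfying worlds: {1}

1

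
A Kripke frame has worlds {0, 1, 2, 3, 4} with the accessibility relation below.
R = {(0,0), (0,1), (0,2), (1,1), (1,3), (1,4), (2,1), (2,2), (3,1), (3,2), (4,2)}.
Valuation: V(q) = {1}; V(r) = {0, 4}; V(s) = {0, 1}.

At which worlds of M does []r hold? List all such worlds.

none

Let φ = []r. Evaluate φ at each world:
  0 (successors {0, 1, 2}): φ is false.
  1 (successors {1, 3, 4}): φ is false.
  2 (successors {1, 2}): φ is false.
  3 (successors {1, 2}): φ is false.
  4 (successors {2}): φ is false.
For instance, at 3:
  At 3: []r requires r at every successor {1, 2}.
    r fails at 1, so []r is false at 3.
Satisfying worlds: none.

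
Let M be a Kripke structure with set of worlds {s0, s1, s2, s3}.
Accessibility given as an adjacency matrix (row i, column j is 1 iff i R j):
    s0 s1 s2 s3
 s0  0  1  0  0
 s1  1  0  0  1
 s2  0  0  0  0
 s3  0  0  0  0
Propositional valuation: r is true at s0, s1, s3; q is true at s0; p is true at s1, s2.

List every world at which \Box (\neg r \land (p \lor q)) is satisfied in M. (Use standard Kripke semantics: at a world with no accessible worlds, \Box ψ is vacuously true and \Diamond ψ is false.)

Let φ = \Box (\neg r \land (p \lor q)). Evaluate φ at each world:
  s0 (successors {s1}): φ is false.
  s1 (successors {s0, s3}): φ is false.
  s2 (successors ∅): φ is true.
  s3 (successors ∅): φ is true.
For instance, at s1:
  At s1: \Box (\neg r \land (p \lor q)) requires \neg r \land (p \lor q) at every successor {s0, s3}.
    \neg r \land (p \lor q) fails at s0, so \Box (\neg r \land (p \lor q)) is false at s1.
Satisfying worlds: {s2, s3}

s2, s3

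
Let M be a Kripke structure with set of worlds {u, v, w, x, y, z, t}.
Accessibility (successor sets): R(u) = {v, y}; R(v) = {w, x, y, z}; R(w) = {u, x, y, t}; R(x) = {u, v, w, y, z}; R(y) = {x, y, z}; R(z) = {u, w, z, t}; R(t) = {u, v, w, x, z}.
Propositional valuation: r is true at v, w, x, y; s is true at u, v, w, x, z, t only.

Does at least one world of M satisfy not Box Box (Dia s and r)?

Let φ = not Box Box (Dia s and r). Evaluate φ at each world:
  u (successors {v, y}): φ is true.
  v (successors {w, x, y, z}): φ is true.
  w (successors {u, x, y, t}): φ is true.
  x (successors {u, v, w, y, z}): φ is true.
  y (successors {x, y, z}): φ is true.
  z (successors {u, w, z, t}): φ is true.
  t (successors {u, v, w, x, z}): φ is true.
Detail at u (witness):
  At u: Box Box (Dia s and r) is false, so not Box Box (Dia s and r) is true.
    At u: Box Box (Dia s and r) requires Box (Dia s and r) at every successor {v, y}.
      Box (Dia s and r) fails at v, so Box Box (Dia s and r) is false at u.

Yes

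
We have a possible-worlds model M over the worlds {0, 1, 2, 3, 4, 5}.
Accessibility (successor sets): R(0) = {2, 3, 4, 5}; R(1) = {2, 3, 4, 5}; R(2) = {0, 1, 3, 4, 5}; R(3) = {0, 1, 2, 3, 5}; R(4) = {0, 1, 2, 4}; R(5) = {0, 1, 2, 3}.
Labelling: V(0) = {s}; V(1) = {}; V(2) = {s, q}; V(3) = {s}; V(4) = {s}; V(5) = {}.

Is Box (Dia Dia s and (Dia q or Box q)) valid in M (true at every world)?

Recall that Box ψ holds at a world iff ψ holds at every accessible world, and Dia ψ holds iff ψ holds at some accessible world.
Let φ = Box (Dia Dia s and (Dia q or Box q)). Evaluate φ at each world:
  0 (successors {2, 3, 4, 5}): φ is false.
  1 (successors {2, 3, 4, 5}): φ is false.
  2 (successors {0, 1, 3, 4, 5}): φ is true.
  3 (successors {0, 1, 2, 3, 5}): φ is false.
  4 (successors {0, 1, 2, 4}): φ is false.
  5 (successors {0, 1, 2, 3}): φ is false.
Detail at 0 (counterexample):
  At 0: Box (Dia Dia s and (Dia q or Box q)) requires Dia Dia s and (Dia q or Box q) at every successor {2, 3, 4, 5}.
    Dia Dia s and (Dia q or Box q) fails at 2, so Box (Dia Dia s and (Dia q or Box q)) is false at 0.
      At 2: Dia Dia s is true, Dia q or Box q is false, so Dia Dia s and (Dia q or Box q) is false.

No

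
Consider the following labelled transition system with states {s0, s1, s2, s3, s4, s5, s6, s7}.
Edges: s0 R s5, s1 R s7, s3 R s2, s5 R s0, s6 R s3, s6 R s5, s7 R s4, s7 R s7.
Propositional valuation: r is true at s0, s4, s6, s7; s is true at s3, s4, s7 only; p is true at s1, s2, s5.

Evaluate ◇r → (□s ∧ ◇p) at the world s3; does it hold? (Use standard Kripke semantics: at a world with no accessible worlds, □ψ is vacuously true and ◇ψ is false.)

At s3: ◇r is false, □s ∧ ◇p is false, so ◇r → (□s ∧ ◇p) is true.
  At s3: ◇r requires r at some successor in {s2}.
    At s2: r is false.
  So ◇r is false at s3.
  At s3: □s is false, ◇p is true, so □s ∧ ◇p is false.
    At s3: □s requires s at every successor {s2}.
      s fails at s2, so □s is false at s3.
    At s3: ◇p requires p at some successor in {s2}.
      p holds at s2, so ◇p is true at s3.

Yes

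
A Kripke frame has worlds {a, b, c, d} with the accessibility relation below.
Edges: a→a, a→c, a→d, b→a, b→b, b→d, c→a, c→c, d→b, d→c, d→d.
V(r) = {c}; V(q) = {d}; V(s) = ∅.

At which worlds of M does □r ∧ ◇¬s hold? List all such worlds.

none

Let φ = □r ∧ ◇¬s. Evaluate φ at each world:
  a (successors {a, c, d}): φ is false.
  b (successors {a, b, d}): φ is false.
  c (successors {a, c}): φ is false.
  d (successors {b, c, d}): φ is false.
For instance, at b:
  At b: □r is false, ◇¬s is true, so □r ∧ ◇¬s is false.
    At b: □r requires r at every successor {a, b, d}.
      r fails at a, so □r is false at b.
    At b: ◇¬s requires ¬s at some successor in {a, b, d}.
      ¬s holds at a, so ◇¬s is true at b.
Satisfying worlds: none.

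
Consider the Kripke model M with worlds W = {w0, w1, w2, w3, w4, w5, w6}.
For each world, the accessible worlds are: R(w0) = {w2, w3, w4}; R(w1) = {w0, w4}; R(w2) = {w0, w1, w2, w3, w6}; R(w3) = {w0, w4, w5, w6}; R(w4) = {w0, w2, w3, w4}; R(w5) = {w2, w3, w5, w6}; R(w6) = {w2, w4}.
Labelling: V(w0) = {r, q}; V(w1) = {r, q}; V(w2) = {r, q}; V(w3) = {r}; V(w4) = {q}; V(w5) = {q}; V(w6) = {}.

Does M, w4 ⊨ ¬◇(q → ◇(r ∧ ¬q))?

No

Recall that ◇ψ holds at a world iff ψ holds at some accessible world.
At w4: ◇(q → ◇(r ∧ ¬q)) is true, so ¬◇(q → ◇(r ∧ ¬q)) is false.
  At w4: ◇(q → ◇(r ∧ ¬q)) requires q → ◇(r ∧ ¬q) at some successor in {w0, w2, w3, w4}.
    q → ◇(r ∧ ¬q) holds at w0, so ◇(q → ◇(r ∧ ¬q)) is true at w4.
      At w0: q is true, ◇(r ∧ ¬q) is true, so q → ◇(r ∧ ¬q) is true.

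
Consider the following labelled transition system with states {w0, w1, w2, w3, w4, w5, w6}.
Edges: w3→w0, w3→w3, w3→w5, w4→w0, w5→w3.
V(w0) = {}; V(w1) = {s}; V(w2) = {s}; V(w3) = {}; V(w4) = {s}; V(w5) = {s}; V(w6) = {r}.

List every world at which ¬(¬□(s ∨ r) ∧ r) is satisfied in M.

Recall that □ψ holds at a world iff ψ holds at every accessible world, and ◇ψ holds iff ψ holds at some accessible world.
Let φ = ¬(¬□(s ∨ r) ∧ r). Evaluate φ at each world:
  w0 (successors ∅): φ is true.
  w1 (successors ∅): φ is true.
  w2 (successors ∅): φ is true.
  w3 (successors {w0, w3, w5}): φ is true.
  w4 (successors {w0}): φ is true.
  w5 (successors {w3}): φ is true.
  w6 (successors ∅): φ is true.
For instance, at w3:
  At w3: ¬□(s ∨ r) ∧ r is false, so ¬(¬□(s ∨ r) ∧ r) is true.
    At w3: ¬□(s ∨ r) is true, r is false, so ¬□(s ∨ r) ∧ r is false.
      At w3: □(s ∨ r) is false, so ¬□(s ∨ r) is true.
Satisfying worlds: {w0, w1, w2, w3, w4, w5, w6}

w0, w1, w2, w3, w4, w5, w6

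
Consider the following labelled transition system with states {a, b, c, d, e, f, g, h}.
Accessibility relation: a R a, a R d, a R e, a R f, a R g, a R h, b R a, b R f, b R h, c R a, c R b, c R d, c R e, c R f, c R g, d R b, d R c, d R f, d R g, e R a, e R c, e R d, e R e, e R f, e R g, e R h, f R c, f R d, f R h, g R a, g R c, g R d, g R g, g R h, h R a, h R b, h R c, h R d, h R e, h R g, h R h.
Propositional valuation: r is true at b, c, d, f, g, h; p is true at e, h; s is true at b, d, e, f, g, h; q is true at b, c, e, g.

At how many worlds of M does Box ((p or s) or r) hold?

Let φ = Box ((p or s) or r). Evaluate φ at each world:
  a (successors {a, d, e, f, g, h}): φ is false.
  b (successors {a, f, h}): φ is false.
  c (successors {a, b, d, e, f, g}): φ is false.
  d (successors {b, c, f, g}): φ is true.
  e (successors {a, c, d, e, f, g, h}): φ is false.
  f (successors {c, d, h}): φ is true.
  g (successors {a, c, d, g, h}): φ is false.
  h (successors {a, b, c, d, e, g, h}): φ is false.
For instance, at e:
  At e: Box ((p or s) or r) requires (p or s) or r at every successor {a, c, d, e, f, g, h}.
    (p or s) or r fails at a, so Box ((p or s) or r) is false at e.
Satisfying worlds: {d, f}

2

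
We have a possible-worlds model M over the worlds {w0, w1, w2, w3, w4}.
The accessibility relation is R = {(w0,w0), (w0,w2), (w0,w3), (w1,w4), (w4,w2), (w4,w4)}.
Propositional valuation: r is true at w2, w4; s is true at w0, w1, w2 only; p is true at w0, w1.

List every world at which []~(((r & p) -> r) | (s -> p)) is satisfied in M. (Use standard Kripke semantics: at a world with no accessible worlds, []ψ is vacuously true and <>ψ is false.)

Recall that []ψ holds at a world iff ψ holds at every accessible world, and <>ψ holds iff ψ holds at some accessible world.
Let φ = []~(((r & p) -> r) | (s -> p)). Evaluate φ at each world:
  w0 (successors {w0, w2, w3}): φ is false.
  w1 (successors {w4}): φ is false.
  w2 (successors ∅): φ is true.
  w3 (successors ∅): φ is true.
  w4 (successors {w2, w4}): φ is false.
For instance, at w1:
  At w1: []~(((r & p) -> r) | (s -> p)) requires ~(((r & p) -> r) | (s -> p)) at every successor {w4}.
    ~(((r & p) -> r) | (s -> p)) fails at w4, so []~(((r & p) -> r) | (s -> p)) is false at w1.
Satisfying worlds: {w2, w3}

w2, w3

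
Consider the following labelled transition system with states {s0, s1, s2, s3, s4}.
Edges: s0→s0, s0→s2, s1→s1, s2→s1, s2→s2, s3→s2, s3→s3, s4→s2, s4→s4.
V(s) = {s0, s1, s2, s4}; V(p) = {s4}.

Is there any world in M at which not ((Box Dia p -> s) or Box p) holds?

Recall that Box ψ holds at a world iff ψ holds at every accessible world, and Dia ψ holds iff ψ holds at some accessible world.
Let φ = not ((Box Dia p -> s) or Box p). Evaluate φ at each world:
  s0 (successors {s0, s2}): φ is false.
  s1 (successors {s1}): φ is false.
  s2 (successors {s1, s2}): φ is false.
  s3 (successors {s2, s3}): φ is false.
  s4 (successors {s2, s4}): φ is false.
For instance, at s0:
  At s0: (Box Dia p -> s) or Box p is true, so not ((Box Dia p -> s) or Box p) is false.
    At s0: Box Dia p -> s is true, Box p is false, so (Box Dia p -> s) or Box p is true.
      At s0: Box Dia p is false, s is true, so Box Dia p -> s is true.
      At s0: Box p requires p at every successor {s0, s2}.
        p fails at s0, so Box p is false at s0.

No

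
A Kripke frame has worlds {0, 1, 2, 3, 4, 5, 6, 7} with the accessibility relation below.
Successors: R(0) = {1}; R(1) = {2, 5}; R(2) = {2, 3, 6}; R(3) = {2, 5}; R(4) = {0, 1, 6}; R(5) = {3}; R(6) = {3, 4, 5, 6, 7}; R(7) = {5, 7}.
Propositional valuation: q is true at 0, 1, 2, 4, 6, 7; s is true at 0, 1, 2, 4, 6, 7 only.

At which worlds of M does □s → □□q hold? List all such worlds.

Let φ = □s → □□q. Evaluate φ at each world:
  0 (successors {1}): φ is false.
  1 (successors {2, 5}): φ is true.
  2 (successors {2, 3, 6}): φ is true.
  3 (successors {2, 5}): φ is true.
  4 (successors {0, 1, 6}): φ is false.
  5 (successors {3}): φ is true.
  6 (successors {3, 4, 5, 6, 7}): φ is true.
  7 (successors {5, 7}): φ is true.
For instance, at 5:
  At 5: □s is false, □□q is false, so □s → □□q is true.
    At 5: □s requires s at every successor {3}.
      s fails at 3, so □s is false at 5.
    At 5: □□q requires □q at every successor {3}.
      □q fails at 3, so □□q is false at 5.
Satisfying worlds: {1, 2, 3, 5, 6, 7}

1, 2, 3, 5, 6, 7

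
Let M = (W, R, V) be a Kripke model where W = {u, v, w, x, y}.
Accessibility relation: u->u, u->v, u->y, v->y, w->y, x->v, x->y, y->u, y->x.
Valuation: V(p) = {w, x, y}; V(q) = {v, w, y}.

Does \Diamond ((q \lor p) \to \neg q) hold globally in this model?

No

Let φ = \Diamond ((q \lor p) \to \neg q). Evaluate φ at each world:
  u (successors {u, v, y}): φ is true.
  v (successors {y}): φ is false.
  w (successors {y}): φ is false.
  x (successors {v, y}): φ is false.
  y (successors {u, x}): φ is true.
Detail at v (counterexample):
  At v: \Diamond ((q \lor p) \to \neg q) requires (q \lor p) \to \neg q at some successor in {y}.
    At y: (q \lor p) \to \neg q is false.
  So \Diamond ((q \lor p) \to \neg q) is false at v.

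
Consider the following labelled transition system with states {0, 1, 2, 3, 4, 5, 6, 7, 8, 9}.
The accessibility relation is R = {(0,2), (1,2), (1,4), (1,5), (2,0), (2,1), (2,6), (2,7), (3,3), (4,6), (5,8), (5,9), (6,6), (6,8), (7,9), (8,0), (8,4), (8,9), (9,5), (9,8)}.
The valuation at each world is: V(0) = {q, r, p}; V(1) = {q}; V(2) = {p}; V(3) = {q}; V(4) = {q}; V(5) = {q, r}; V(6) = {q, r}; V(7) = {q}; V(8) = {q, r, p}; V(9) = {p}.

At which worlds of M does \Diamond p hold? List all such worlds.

Recall that \Diamond ψ holds at a world iff ψ holds at some accessible world.
Let φ = \Diamond p. Evaluate φ at each world:
  0 (successors {2}): φ is true.
  1 (successors {2, 4, 5}): φ is true.
  2 (successors {0, 1, 6, 7}): φ is true.
  3 (successors {3}): φ is false.
  4 (successors {6}): φ is false.
  5 (successors {8, 9}): φ is true.
  6 (successors {6, 8}): φ is true.
  7 (successors {9}): φ is true.
  8 (successors {0, 4, 9}): φ is true.
  9 (successors {5, 8}): φ is true.
For instance, at 4:
  At 4: \Diamond p requires p at some successor in {6}.
    At 6: p is false.
  So \Diamond p is false at 4.
Satisfying worlds: {0, 1, 2, 5, 6, 7, 8, 9}

0, 1, 2, 5, 6, 7, 8, 9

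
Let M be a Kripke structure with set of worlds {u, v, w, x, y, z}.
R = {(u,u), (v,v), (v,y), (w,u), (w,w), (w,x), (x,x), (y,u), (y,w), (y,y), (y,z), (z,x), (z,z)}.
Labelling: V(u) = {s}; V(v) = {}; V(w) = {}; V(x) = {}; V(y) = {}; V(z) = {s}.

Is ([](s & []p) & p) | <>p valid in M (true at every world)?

Let φ = ([](s & []p) & p) | <>p. Evaluate φ at each world:
  u (successors {u}): φ is false.
  v (successors {v, y}): φ is false.
  w (successors {u, w, x}): φ is false.
  x (successors {x}): φ is false.
  y (successors {u, w, y, z}): φ is false.
  z (successors {x, z}): φ is false.
Detail at u (counterexample):
  At u: [](s & []p) & p is false, <>p is false, so ([](s & []p) & p) | <>p is false.
    At u: [](s & []p) is false, p is false, so [](s & []p) & p is false.
      At u: [](s & []p) requires s & []p at every successor {u}.
        s & []p fails at u, so [](s & []p) is false at u.
    At u: <>p requires p at some successor in {u}.
      At u: p is false.
    So <>p is false at u.

No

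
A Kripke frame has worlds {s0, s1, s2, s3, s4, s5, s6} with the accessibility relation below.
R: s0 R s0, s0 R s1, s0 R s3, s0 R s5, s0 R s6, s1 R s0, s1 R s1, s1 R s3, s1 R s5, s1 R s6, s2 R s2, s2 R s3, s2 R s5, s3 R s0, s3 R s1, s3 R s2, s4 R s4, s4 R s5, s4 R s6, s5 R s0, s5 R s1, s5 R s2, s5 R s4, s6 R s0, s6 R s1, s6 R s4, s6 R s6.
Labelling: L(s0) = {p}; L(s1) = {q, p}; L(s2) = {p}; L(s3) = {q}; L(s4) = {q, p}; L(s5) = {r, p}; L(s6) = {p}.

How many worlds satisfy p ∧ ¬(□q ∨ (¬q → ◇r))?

Let φ = p ∧ ¬(□q ∨ (¬q → ◇r)). Evaluate φ at each world:
  s0 (successors {s0, s1, s3, s5, s6}): φ is false.
  s1 (successors {s0, s1, s3, s5, s6}): φ is false.
  s2 (successors {s2, s3, s5}): φ is false.
  s3 (successors {s0, s1, s2}): φ is false.
  s4 (successors {s4, s5, s6}): φ is false.
  s5 (successors {s0, s1, s2, s4}): φ is true.
  s6 (successors {s0, s1, s4, s6}): φ is true.
For instance, at s0:
  At s0: p is true, ¬(□q ∨ (¬q → ◇r)) is false, so p ∧ ¬(□q ∨ (¬q → ◇r)) is false.
    At s0: □q ∨ (¬q → ◇r) is true, so ¬(□q ∨ (¬q → ◇r)) is false.
      At s0: □q is false, ¬q → ◇r is true, so □q ∨ (¬q → ◇r) is true.
Satisfying worlds: {s5, s6}

2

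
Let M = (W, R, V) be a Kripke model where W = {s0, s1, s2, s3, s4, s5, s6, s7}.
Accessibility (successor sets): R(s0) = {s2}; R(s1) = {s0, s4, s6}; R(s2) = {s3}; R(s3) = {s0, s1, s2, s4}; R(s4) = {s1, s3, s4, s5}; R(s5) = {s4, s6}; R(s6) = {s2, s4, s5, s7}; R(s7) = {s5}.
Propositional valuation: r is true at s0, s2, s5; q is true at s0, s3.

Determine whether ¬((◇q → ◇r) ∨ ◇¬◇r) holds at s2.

Recall that ◇ψ holds at a world iff ψ holds at some accessible world.
At s2: (◇q → ◇r) ∨ ◇¬◇r is false, so ¬((◇q → ◇r) ∨ ◇¬◇r) is true.
  At s2: ◇q → ◇r is false, ◇¬◇r is false, so (◇q → ◇r) ∨ ◇¬◇r is false.
    At s2: ◇q is true, ◇r is false, so ◇q → ◇r is false.
      At s2: ◇q requires q at some successor in {s3}.
        q holds at s3, so ◇q is true at s2.
      At s2: ◇r requires r at some successor in {s3}.
        At s3: r is false.
      So ◇r is false at s2.
    At s2: ◇¬◇r requires ¬◇r at some successor in {s3}.
      At s3: ¬◇r is false.
    So ◇¬◇r is false at s2.

Yes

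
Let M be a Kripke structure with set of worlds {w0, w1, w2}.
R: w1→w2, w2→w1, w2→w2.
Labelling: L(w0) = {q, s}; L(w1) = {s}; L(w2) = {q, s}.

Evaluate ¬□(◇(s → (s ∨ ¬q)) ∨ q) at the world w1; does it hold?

At w1: □(◇(s → (s ∨ ¬q)) ∨ q) is true, so ¬□(◇(s → (s ∨ ¬q)) ∨ q) is false.
  At w1: □(◇(s → (s ∨ ¬q)) ∨ q) requires ◇(s → (s ∨ ¬q)) ∨ q at every successor {w2}.
      At w2: ◇(s → (s ∨ ¬q)) is true, q is true, so ◇(s → (s ∨ ¬q)) ∨ q is true.
  So □(◇(s → (s ∨ ¬q)) ∨ q) is true at w1.

No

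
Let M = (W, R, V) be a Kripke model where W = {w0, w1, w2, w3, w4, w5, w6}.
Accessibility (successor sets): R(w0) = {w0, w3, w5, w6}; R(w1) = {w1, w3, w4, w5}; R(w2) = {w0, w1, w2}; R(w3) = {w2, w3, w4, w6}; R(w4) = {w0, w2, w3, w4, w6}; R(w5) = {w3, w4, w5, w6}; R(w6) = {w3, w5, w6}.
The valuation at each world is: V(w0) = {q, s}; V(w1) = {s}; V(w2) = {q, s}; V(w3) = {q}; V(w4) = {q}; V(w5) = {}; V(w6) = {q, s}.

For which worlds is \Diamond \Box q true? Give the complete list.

w0, w1, w3, w4, w5, w6

Let φ = \Diamond \Box q. Evaluate φ at each world:
  w0 (successors {w0, w3, w5, w6}): φ is true.
  w1 (successors {w1, w3, w4, w5}): φ is true.
  w2 (successors {w0, w1, w2}): φ is false.
  w3 (successors {w2, w3, w4, w6}): φ is true.
  w4 (successors {w0, w2, w3, w4, w6}): φ is true.
  w5 (successors {w3, w4, w5, w6}): φ is true.
  w6 (successors {w3, w5, w6}): φ is true.
For instance, at w0:
  At w0: \Diamond \Box q requires \Box q at some successor in {w0, w3, w5, w6}.
    \Box q holds at w3, so \Diamond \Box q is true at w0.
      At w3: \Box q requires q at every successor {w2, w3, w4, w6}.
        At w2: q is true.
        At w3: q is true.
        At w4: q is true.
        At w6: q is true.
      So \Box q is true at w3.
Satisfying worlds: {w0, w1, w3, w4, w5, w6}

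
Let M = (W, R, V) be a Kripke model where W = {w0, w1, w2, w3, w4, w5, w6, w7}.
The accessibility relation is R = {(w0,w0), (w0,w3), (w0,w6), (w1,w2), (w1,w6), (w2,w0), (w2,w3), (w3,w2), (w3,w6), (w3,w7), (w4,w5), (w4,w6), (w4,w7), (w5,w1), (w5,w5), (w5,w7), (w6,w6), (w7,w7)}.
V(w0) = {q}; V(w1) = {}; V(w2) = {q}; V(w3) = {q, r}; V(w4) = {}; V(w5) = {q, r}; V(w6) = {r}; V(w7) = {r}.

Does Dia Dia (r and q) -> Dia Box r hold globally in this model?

Let φ = Dia Dia (r and q) -> Dia Box r. Evaluate φ at each world:
  w0 (successors {w0, w3, w6}): φ is true.
  w1 (successors {w2, w6}): φ is true.
  w2 (successors {w0, w3}): φ is false.
  w3 (successors {w2, w6, w7}): φ is true.
  w4 (successors {w5, w6, w7}): φ is true.
  w5 (successors {w1, w5, w7}): φ is true.
  w6 (successors {w6}): φ is true.
  w7 (successors {w7}): φ is true.
Detail at w2 (counterexample):
  At w2: Dia Dia (r and q) is true, Dia Box r is false, so Dia Dia (r and q) -> Dia Box r is false.
    At w2: Dia Dia (r and q) requires Dia (r and q) at some successor in {w0, w3}.
      Dia (r and q) holds at w0, so Dia Dia (r and q) is true at w2.
    At w2: Dia Box r requires Box r at some successor in {w0, w3}.
      At w0: Box r is false.
      At w3: Box r is false.
    So Dia Box r is false at w2.

No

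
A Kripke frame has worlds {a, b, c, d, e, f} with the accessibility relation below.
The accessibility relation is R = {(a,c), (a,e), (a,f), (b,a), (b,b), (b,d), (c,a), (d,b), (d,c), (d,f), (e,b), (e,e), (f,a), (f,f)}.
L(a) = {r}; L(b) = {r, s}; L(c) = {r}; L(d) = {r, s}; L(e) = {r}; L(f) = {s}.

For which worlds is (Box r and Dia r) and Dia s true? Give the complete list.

Recall that Box ψ holds at a world iff ψ holds at every accessible world, and Dia ψ holds iff ψ holds at some accessible world.
Let φ = (Box r and Dia r) and Dia s. Evaluate φ at each world:
  a (successors {c, e, f}): φ is false.
  b (successors {a, b, d}): φ is true.
  c (successors {a}): φ is false.
  d (successors {b, c, f}): φ is false.
  e (successors {b, e}): φ is true.
  f (successors {a, f}): φ is false.
For instance, at c:
  At c: Box r and Dia r is true, Dia s is false, so (Box r and Dia r) and Dia s is false.
    At c: Box r is true, Dia r is true, so Box r and Dia r is true.
      At c: Box r requires r at every successor {a}.
        At a: r is true.
      So Box r is true at c.
      At c: Dia r requires r at some successor in {a}.
        r holds at a, so Dia r is true at c.
    At c: Dia s requires s at some successor in {a}.
      At a: s is false.
    So Dia s is false at c.
Satisfying worlds: {b, e}

b, e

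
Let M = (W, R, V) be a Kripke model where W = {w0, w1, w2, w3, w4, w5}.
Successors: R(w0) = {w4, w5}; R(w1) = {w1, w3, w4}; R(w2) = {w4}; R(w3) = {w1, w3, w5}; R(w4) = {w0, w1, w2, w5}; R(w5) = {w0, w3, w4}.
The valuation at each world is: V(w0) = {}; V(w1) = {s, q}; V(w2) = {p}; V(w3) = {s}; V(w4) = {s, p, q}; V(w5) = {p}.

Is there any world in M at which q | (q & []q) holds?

Let φ = q | (q & []q). Evaluate φ at each world:
  w0 (successors {w4, w5}): φ is false.
  w1 (successors {w1, w3, w4}): φ is true.
  w2 (successors {w4}): φ is false.
  w3 (successors {w1, w3, w5}): φ is false.
  w4 (successors {w0, w1, w2, w5}): φ is true.
  w5 (successors {w0, w3, w4}): φ is false.
Detail at w1 (witness):
  At w1: q is true, q & []q is false, so q | (q & []q) is true.
    At w1: q is true, []q is false, so q & []q is false.
      At w1: []q requires q at every successor {w1, w3, w4}.
        q fails at w3, so []q is false at w1.

Yes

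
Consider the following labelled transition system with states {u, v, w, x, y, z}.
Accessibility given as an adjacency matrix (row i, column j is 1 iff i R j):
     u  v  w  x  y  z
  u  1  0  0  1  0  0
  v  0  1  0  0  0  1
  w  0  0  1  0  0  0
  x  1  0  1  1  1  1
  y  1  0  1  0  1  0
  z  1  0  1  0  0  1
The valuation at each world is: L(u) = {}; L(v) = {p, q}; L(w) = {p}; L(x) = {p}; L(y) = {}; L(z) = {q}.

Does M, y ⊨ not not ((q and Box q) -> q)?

At y: not ((q and Box q) -> q) is false, so not not ((q and Box q) -> q) is true.
  At y: (q and Box q) -> q is true, so not ((q and Box q) -> q) is false.
    At y: q and Box q is false, q is false, so (q and Box q) -> q is true.
      At y: q is false, Box q is false, so q and Box q is false.

Yes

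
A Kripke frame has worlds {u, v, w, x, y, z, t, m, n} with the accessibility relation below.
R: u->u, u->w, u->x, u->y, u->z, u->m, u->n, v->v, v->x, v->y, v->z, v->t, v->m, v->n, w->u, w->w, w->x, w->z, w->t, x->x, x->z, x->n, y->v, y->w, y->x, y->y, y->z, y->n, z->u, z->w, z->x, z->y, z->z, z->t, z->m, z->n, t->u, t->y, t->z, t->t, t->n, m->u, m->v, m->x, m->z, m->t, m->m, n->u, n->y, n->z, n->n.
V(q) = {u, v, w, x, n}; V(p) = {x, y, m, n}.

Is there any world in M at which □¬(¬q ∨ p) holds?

No

Let φ = □¬(¬q ∨ p). Evaluate φ at each world:
  u (successors {u, w, x, y, z, m, n}): φ is false.
  v (successors {v, x, y, z, t, m, n}): φ is false.
  w (successors {u, w, x, z, t}): φ is false.
  x (successors {x, z, n}): φ is false.
  y (successors {v, w, x, y, z, n}): φ is false.
  z (successors {u, w, x, y, z, t, m, n}): φ is false.
  t (successors {u, y, z, t, n}): φ is false.
  m (successors {u, v, x, z, t, m}): φ is false.
  n (successors {u, y, z, n}): φ is false.
For instance, at y:
  At y: □¬(¬q ∨ p) requires ¬(¬q ∨ p) at every successor {v, w, x, y, z, n}.
    ¬(¬q ∨ p) fails at x, so □¬(¬q ∨ p) is false at y.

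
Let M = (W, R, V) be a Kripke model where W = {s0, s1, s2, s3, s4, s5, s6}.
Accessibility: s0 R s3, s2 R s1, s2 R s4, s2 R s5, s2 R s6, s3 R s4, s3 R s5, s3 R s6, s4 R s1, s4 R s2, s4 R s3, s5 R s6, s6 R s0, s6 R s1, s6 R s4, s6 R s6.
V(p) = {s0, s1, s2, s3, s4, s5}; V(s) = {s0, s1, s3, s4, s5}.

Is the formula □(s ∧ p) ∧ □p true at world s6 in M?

No

Recall that □ψ holds at a world iff ψ holds at every accessible world, and ◇ψ holds iff ψ holds at some accessible world.
At s6: □(s ∧ p) is false, □p is false, so □(s ∧ p) ∧ □p is false.
  At s6: □(s ∧ p) requires s ∧ p at every successor {s0, s1, s4, s6}.
    s ∧ p fails at s6, so □(s ∧ p) is false at s6.
  At s6: □p requires p at every successor {s0, s1, s4, s6}.
    p fails at s6, so □p is false at s6.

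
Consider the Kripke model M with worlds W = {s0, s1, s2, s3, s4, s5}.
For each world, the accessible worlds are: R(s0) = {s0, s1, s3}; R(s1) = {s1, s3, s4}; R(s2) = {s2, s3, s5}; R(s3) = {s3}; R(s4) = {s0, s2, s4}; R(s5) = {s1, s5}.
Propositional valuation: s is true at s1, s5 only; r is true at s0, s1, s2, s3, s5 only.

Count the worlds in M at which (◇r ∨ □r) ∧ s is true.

Let φ = (◇r ∨ □r) ∧ s. Evaluate φ at each world:
  s0 (successors {s0, s1, s3}): φ is false.
  s1 (successors {s1, s3, s4}): φ is true.
  s2 (successors {s2, s3, s5}): φ is false.
  s3 (successors {s3}): φ is false.
  s4 (successors {s0, s2, s4}): φ is false.
  s5 (successors {s1, s5}): φ is true.
For instance, at s3:
  At s3: ◇r ∨ □r is true, s is false, so (◇r ∨ □r) ∧ s is false.
    At s3: ◇r is true, □r is true, so ◇r ∨ □r is true.
      At s3: ◇r requires r at some successor in {s3}.
        r holds at s3, so ◇r is true at s3.
      At s3: □r requires r at every successor {s3}.
        At s3: r is true.
      So □r is true at s3.
Satisfying worlds: {s1, s5}

2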